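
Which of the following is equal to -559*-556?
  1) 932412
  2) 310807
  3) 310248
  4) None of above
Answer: 4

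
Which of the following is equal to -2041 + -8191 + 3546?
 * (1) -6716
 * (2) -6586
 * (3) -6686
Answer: 3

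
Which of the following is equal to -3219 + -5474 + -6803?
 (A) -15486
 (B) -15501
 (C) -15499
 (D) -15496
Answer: D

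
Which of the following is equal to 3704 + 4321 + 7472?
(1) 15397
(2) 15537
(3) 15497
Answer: 3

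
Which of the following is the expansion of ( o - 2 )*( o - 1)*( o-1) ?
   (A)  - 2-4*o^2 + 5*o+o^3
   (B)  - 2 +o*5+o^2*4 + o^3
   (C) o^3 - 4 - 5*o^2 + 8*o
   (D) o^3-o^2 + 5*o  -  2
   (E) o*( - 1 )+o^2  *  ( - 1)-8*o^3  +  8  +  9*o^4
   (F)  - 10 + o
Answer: A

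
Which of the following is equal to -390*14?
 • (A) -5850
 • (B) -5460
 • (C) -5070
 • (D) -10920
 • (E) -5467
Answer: B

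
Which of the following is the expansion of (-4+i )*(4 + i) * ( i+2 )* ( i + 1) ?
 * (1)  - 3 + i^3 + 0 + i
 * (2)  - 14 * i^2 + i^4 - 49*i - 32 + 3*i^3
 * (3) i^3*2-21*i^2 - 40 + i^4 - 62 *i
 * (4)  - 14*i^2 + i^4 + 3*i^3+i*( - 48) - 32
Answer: 4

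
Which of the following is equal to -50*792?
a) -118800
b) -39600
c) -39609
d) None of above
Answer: b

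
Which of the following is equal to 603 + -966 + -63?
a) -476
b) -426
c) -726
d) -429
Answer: b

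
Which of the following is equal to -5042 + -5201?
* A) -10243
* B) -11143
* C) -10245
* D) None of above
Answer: A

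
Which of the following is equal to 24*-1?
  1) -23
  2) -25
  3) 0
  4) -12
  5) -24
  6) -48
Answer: 5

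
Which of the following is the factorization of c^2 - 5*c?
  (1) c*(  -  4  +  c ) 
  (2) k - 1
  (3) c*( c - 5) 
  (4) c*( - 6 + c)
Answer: 3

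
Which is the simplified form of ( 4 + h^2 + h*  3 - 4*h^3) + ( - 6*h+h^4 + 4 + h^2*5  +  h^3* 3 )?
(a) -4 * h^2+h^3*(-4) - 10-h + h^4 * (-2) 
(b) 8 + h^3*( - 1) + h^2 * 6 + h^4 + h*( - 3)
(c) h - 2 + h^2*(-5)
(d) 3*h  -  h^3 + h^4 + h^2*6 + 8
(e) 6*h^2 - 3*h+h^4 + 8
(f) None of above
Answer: b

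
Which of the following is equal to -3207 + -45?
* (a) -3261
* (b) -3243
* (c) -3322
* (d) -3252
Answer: d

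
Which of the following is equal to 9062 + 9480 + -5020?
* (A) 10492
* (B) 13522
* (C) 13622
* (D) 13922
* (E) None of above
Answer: B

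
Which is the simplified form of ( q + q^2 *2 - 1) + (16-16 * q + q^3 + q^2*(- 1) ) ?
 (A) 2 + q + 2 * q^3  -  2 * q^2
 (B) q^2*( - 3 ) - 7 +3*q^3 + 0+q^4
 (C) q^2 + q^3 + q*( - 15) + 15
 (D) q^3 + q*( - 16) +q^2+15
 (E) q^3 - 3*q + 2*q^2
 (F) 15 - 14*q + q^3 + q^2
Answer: C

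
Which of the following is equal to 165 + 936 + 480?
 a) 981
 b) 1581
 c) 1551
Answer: b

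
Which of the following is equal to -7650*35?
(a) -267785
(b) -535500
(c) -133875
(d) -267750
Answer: d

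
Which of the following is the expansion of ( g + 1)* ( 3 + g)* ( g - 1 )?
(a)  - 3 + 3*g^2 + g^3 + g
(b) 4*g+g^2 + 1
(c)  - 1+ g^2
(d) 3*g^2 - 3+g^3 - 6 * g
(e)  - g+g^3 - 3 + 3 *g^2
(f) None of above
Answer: e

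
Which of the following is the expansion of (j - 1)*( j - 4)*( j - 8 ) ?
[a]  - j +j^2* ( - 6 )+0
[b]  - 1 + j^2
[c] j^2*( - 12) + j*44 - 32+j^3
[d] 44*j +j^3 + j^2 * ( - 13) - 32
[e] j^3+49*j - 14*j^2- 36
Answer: d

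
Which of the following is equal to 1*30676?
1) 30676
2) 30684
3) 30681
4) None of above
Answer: 1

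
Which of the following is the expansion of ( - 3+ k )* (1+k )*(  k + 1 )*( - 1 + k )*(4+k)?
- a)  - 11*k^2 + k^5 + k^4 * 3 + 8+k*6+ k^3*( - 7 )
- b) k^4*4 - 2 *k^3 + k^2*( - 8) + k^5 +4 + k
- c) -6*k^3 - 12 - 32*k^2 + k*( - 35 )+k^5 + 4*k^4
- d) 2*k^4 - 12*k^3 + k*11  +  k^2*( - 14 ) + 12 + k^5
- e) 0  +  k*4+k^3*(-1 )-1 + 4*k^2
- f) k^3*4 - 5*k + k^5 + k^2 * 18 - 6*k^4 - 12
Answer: d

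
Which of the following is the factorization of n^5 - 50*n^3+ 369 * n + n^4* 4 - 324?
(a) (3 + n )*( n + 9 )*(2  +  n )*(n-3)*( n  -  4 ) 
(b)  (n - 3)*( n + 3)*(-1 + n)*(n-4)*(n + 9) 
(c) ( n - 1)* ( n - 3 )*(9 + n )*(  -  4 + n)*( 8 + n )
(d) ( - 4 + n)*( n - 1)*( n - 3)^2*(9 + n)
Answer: b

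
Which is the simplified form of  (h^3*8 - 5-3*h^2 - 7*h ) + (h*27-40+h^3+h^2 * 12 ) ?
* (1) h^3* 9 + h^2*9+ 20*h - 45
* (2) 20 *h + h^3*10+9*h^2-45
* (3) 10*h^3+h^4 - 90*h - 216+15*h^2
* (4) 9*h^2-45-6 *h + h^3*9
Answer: 1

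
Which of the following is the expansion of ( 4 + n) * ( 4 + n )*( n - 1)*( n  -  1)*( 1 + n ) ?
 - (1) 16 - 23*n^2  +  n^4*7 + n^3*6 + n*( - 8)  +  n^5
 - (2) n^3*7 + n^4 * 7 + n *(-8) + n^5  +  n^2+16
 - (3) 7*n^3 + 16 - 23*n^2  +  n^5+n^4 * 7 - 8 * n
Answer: 3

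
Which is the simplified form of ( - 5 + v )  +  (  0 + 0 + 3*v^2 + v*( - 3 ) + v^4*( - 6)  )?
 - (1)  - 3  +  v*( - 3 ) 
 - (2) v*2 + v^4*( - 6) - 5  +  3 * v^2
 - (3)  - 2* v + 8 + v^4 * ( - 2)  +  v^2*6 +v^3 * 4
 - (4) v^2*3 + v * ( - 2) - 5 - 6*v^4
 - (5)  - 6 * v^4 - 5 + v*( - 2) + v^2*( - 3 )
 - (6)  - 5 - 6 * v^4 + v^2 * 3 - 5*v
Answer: 4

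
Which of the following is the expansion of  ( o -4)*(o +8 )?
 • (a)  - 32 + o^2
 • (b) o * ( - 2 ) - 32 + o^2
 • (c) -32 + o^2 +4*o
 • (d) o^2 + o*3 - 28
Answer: c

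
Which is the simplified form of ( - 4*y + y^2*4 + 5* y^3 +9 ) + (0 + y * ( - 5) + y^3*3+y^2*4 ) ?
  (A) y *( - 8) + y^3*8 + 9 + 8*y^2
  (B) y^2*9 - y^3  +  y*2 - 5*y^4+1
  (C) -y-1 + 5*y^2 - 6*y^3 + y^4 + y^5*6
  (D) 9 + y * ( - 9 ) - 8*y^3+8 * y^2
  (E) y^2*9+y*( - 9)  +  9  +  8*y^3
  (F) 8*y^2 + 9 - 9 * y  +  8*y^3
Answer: F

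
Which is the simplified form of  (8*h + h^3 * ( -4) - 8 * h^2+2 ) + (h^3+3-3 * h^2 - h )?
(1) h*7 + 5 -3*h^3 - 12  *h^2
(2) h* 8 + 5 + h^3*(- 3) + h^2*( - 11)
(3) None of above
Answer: 3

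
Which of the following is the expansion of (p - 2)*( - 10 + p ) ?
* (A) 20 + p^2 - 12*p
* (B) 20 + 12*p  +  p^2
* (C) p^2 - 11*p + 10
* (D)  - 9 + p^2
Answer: A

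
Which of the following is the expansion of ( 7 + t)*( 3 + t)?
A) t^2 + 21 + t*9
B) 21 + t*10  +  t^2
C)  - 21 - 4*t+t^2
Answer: B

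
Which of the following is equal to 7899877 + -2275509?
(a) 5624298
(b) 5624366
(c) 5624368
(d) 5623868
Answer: c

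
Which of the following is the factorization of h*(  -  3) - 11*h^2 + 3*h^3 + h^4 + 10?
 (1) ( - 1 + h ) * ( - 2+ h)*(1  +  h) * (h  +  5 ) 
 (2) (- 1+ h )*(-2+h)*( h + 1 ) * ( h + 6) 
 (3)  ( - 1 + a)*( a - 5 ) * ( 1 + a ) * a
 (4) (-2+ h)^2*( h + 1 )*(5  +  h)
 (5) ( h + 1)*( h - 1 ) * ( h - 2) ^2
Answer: 1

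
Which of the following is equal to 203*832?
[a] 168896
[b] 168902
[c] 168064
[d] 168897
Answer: a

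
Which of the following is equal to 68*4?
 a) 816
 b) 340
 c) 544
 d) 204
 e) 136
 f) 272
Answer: f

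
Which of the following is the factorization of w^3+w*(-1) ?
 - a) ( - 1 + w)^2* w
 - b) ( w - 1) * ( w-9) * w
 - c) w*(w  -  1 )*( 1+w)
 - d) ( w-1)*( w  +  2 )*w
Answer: c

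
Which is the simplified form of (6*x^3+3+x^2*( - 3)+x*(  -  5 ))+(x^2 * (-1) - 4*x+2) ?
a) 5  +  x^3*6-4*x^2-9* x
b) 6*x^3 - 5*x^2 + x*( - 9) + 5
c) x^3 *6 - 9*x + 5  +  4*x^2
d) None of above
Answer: a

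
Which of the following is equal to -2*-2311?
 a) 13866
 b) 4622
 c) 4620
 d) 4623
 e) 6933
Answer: b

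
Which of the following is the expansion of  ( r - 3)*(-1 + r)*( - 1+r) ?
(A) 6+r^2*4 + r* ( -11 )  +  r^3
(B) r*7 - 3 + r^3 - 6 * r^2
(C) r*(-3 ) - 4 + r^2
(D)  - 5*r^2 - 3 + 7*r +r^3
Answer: D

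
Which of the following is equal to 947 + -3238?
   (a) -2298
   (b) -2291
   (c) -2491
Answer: b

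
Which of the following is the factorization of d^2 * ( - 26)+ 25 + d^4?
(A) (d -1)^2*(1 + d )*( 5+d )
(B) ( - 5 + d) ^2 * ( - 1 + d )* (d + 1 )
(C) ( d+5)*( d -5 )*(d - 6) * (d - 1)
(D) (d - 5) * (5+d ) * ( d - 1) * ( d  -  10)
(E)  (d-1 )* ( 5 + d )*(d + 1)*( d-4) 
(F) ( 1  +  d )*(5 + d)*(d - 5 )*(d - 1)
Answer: F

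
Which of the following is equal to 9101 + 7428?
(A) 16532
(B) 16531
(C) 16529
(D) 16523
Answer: C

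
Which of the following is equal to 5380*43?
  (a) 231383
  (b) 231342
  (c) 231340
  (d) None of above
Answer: c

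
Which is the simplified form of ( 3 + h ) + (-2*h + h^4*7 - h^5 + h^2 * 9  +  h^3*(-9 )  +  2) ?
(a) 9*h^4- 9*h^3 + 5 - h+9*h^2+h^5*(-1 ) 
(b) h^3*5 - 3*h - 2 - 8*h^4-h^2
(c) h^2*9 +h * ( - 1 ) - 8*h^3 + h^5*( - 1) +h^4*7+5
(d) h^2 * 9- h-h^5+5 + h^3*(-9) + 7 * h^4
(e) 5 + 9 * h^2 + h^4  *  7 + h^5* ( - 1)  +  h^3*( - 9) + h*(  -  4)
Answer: d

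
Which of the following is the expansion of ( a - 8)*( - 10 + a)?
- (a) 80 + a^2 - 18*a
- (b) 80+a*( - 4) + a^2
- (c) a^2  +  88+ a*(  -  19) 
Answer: a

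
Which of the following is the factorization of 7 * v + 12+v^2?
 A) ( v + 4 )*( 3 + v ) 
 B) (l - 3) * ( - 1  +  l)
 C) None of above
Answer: A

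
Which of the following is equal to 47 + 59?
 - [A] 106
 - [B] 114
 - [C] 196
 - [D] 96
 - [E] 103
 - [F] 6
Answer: A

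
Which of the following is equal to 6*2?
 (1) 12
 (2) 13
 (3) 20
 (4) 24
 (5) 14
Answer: 1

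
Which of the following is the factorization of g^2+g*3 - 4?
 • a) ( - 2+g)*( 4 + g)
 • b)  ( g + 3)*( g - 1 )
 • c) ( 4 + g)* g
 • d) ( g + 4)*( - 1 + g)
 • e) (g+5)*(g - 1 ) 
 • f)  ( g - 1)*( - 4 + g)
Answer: d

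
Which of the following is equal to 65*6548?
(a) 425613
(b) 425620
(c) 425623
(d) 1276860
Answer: b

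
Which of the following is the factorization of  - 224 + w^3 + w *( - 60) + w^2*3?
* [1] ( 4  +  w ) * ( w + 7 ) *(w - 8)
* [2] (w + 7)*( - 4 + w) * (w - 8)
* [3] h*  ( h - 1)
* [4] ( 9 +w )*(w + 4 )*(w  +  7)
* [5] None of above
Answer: 1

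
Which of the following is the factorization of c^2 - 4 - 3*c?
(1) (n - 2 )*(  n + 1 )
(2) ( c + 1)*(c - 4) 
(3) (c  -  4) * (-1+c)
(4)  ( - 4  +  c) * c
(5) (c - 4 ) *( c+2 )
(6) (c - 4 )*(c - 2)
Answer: 2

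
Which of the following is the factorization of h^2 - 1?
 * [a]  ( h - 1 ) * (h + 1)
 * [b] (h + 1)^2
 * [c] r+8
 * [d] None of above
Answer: a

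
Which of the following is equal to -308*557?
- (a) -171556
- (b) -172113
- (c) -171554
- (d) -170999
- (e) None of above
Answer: a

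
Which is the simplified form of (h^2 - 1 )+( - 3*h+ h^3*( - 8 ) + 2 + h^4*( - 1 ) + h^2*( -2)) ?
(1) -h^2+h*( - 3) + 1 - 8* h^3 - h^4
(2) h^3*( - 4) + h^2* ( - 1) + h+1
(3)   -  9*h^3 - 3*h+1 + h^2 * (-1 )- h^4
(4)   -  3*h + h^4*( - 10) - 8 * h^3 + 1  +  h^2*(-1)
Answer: 1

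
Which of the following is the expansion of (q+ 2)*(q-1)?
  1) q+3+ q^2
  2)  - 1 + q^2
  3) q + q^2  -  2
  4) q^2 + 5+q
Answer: 3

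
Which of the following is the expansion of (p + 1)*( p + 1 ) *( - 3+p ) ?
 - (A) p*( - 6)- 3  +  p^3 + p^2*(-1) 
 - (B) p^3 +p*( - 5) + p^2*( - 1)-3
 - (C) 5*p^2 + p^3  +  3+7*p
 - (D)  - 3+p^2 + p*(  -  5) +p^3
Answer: B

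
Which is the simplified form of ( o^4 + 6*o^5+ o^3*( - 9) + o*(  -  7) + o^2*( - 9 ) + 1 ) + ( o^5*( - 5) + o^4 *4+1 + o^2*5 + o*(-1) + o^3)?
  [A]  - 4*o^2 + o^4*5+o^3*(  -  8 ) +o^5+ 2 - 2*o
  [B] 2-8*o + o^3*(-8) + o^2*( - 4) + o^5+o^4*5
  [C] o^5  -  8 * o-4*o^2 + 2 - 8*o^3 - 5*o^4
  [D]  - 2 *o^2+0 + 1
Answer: B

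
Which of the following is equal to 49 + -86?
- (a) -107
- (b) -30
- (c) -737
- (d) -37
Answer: d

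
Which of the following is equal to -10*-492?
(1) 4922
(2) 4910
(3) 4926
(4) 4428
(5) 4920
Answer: 5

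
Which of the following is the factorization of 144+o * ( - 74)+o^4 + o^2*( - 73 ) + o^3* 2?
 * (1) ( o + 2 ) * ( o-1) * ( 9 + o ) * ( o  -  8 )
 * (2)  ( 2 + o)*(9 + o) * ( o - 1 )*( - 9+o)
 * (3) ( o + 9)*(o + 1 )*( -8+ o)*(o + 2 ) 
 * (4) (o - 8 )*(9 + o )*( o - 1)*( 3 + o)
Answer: 1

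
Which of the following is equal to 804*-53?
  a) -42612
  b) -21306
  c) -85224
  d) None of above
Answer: a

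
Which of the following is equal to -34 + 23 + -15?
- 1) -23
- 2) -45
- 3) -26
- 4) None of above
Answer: 3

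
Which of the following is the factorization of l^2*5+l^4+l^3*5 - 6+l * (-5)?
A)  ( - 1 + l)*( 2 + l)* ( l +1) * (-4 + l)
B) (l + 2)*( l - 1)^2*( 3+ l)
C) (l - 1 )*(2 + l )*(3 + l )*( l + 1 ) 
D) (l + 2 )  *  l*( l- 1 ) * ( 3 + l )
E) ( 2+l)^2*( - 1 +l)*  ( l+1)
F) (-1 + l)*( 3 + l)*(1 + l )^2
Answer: C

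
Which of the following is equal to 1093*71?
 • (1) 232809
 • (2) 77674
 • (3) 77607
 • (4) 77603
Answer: 4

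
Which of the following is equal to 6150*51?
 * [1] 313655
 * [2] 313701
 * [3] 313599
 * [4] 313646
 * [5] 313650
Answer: 5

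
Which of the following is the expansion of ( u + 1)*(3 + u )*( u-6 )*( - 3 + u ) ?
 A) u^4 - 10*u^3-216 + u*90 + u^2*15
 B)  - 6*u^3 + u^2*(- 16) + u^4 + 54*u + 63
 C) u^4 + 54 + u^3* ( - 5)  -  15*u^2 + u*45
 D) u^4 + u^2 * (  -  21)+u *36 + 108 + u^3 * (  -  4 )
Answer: C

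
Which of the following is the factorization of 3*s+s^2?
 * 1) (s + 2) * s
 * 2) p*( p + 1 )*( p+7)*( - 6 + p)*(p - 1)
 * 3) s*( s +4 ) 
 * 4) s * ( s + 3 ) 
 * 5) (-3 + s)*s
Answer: 4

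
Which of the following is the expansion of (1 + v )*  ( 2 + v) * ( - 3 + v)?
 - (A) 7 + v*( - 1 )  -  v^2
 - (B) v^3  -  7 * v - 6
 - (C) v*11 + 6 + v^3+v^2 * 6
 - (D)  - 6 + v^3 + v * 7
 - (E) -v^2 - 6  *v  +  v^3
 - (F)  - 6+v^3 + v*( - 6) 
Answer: B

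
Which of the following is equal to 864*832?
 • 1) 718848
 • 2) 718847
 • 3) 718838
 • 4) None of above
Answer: 1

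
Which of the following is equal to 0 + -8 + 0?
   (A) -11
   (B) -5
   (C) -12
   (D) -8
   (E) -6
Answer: D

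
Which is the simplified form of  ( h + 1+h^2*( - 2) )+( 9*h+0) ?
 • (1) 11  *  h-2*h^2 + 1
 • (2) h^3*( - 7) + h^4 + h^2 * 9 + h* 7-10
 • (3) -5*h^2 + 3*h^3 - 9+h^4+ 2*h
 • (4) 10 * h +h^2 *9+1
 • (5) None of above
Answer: 5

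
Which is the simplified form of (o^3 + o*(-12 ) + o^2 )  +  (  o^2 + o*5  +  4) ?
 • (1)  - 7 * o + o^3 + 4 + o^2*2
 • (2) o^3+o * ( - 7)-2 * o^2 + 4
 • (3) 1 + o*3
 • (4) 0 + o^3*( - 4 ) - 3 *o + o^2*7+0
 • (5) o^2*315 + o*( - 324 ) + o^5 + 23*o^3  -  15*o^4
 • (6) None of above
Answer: 1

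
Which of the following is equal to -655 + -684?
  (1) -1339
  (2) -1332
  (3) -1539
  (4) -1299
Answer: 1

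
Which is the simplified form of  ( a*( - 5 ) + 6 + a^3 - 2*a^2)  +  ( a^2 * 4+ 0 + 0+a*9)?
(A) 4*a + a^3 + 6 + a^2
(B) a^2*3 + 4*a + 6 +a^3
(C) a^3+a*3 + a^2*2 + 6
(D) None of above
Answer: D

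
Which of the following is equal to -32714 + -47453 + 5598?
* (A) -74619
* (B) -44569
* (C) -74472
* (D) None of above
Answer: D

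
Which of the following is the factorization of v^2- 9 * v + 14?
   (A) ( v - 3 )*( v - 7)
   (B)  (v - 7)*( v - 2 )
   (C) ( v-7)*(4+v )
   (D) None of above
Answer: B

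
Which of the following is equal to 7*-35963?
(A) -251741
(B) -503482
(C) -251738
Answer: A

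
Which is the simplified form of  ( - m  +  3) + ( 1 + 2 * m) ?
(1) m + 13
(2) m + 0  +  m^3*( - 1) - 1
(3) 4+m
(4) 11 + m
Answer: 3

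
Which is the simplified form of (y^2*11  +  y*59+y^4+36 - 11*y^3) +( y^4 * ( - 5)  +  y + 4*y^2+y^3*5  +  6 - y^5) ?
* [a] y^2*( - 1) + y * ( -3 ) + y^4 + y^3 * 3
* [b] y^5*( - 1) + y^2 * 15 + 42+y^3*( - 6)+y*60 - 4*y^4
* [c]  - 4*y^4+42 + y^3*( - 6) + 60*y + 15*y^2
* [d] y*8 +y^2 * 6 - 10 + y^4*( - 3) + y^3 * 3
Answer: b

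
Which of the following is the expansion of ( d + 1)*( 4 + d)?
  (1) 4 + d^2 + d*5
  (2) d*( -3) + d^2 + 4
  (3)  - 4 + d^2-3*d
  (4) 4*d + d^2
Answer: 1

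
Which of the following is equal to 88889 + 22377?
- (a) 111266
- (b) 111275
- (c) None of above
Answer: a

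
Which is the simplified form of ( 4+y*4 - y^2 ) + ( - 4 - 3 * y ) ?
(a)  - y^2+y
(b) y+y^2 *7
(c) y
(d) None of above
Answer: a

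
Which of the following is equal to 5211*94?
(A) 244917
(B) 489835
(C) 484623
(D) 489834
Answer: D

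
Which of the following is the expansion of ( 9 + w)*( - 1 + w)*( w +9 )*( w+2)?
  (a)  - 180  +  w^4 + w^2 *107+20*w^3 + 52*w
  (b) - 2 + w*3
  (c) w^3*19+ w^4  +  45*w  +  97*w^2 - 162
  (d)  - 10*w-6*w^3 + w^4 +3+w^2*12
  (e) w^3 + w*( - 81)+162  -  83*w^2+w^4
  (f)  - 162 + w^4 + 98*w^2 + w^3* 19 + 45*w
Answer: c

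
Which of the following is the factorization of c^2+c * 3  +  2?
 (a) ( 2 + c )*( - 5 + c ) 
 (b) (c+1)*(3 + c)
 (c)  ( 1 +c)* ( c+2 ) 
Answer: c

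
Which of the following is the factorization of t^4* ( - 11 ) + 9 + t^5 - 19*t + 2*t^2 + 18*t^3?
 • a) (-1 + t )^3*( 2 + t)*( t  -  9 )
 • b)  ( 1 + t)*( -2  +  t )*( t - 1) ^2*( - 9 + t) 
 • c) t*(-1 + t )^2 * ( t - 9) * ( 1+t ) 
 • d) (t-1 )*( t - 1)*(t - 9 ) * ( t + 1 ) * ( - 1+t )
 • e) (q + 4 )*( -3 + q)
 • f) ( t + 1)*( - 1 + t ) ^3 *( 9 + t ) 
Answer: d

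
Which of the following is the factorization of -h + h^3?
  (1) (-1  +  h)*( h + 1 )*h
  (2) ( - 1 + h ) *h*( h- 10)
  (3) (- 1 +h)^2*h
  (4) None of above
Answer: 1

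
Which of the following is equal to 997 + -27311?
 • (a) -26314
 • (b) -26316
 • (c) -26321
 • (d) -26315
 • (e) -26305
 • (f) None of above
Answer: a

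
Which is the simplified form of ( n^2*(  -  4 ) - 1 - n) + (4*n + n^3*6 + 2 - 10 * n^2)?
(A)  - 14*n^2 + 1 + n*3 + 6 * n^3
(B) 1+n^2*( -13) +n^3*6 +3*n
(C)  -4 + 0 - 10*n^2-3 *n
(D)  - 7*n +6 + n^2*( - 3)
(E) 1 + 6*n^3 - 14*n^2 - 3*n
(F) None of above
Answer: A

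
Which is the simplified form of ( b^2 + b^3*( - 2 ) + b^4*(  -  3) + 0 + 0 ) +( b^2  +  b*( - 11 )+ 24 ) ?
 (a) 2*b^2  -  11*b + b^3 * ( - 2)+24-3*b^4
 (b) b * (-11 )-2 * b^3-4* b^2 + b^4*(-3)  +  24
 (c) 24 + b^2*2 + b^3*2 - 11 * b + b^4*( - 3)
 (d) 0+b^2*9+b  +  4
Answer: a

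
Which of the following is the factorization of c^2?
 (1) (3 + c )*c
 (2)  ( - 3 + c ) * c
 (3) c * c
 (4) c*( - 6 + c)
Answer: 3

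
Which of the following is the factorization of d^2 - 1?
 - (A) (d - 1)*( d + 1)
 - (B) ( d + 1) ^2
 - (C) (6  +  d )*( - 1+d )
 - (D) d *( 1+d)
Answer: A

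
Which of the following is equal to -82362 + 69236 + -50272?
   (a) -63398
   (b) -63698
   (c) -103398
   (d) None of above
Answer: a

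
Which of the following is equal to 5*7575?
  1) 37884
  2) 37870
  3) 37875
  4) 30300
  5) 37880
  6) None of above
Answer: 3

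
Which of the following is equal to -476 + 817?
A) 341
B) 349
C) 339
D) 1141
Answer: A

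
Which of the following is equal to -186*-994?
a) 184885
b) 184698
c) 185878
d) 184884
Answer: d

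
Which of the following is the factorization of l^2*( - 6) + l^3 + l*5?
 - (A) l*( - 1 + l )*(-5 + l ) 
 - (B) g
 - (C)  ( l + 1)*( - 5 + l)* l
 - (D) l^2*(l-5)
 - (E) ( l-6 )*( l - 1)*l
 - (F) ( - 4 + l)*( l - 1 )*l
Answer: A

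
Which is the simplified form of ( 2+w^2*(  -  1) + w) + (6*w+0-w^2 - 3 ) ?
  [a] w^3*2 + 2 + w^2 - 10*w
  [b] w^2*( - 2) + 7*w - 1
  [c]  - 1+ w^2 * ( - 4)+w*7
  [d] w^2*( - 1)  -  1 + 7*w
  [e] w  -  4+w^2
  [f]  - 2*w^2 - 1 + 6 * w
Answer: b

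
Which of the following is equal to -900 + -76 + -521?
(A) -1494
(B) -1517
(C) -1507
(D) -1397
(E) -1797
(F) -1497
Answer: F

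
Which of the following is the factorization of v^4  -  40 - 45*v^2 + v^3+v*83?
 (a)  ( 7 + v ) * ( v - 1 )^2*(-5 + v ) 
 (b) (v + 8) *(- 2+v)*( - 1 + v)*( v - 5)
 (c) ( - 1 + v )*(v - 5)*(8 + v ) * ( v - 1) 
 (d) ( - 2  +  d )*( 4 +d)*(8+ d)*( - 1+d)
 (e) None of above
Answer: c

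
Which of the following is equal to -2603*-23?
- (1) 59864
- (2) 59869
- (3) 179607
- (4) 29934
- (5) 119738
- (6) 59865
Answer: 2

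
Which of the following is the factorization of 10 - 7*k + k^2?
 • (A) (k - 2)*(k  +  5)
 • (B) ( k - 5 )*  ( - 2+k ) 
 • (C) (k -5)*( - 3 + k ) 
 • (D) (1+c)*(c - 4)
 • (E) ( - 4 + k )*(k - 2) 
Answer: B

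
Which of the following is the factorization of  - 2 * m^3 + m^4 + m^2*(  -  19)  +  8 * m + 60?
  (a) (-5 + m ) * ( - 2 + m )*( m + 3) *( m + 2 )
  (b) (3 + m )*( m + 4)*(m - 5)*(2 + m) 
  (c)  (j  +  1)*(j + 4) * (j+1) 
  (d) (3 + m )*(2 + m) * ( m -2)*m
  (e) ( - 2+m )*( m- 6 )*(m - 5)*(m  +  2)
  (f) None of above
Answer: a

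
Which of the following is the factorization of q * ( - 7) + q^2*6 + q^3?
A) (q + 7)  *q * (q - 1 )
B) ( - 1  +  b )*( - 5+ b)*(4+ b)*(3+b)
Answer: A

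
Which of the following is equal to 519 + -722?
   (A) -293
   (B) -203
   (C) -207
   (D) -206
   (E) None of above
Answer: B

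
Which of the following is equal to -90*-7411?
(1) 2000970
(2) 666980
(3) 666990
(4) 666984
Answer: 3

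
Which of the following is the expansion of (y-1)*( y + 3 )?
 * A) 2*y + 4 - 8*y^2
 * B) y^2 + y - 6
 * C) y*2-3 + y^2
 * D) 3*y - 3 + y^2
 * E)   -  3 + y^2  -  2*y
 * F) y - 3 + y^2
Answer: C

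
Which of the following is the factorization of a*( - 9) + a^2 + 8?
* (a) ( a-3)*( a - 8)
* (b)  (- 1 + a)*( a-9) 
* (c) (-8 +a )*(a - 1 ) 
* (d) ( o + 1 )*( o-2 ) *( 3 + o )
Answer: c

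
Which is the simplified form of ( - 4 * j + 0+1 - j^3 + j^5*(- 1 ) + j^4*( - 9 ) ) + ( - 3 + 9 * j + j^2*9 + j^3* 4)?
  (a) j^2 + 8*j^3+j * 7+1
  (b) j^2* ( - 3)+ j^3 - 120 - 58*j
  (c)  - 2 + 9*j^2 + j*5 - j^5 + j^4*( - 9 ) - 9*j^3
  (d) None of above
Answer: d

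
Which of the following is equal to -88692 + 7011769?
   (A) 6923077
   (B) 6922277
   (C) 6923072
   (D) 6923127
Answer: A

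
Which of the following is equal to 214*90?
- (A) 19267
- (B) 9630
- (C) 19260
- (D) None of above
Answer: C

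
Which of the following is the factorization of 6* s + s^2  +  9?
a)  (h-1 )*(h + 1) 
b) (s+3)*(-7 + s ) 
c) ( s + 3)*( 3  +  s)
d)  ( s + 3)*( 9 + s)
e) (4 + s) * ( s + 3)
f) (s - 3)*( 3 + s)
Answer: c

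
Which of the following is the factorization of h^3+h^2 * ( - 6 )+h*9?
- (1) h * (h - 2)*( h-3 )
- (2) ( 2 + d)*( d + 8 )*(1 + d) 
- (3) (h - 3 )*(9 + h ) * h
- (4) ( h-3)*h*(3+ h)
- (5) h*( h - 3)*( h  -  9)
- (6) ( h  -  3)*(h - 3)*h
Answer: 6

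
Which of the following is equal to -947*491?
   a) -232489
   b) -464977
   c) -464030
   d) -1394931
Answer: b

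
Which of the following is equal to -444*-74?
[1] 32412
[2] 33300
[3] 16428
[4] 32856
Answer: 4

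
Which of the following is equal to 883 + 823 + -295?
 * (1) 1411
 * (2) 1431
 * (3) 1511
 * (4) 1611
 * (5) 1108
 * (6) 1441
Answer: 1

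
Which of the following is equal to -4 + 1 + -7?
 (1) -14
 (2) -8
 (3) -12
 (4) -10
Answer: 4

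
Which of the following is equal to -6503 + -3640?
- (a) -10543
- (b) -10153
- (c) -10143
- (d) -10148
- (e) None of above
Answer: c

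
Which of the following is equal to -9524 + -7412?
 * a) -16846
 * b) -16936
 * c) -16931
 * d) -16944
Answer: b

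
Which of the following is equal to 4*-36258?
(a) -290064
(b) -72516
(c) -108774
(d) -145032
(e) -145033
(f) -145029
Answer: d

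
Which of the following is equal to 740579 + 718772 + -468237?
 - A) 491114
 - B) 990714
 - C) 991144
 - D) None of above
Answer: D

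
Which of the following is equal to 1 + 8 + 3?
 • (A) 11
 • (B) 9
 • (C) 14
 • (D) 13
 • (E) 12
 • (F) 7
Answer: E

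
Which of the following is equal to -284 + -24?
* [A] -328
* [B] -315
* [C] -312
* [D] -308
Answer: D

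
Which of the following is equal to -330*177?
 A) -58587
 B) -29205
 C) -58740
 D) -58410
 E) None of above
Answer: D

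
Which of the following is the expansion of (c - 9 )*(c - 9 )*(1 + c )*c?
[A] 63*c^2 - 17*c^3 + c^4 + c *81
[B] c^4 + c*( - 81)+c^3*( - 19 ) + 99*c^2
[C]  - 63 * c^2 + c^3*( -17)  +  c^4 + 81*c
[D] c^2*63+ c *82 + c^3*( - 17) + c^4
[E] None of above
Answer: A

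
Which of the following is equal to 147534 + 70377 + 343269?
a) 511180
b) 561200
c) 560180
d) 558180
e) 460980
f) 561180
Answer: f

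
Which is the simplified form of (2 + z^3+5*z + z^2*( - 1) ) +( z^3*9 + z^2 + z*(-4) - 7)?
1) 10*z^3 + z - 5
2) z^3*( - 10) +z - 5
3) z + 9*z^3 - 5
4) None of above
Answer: 1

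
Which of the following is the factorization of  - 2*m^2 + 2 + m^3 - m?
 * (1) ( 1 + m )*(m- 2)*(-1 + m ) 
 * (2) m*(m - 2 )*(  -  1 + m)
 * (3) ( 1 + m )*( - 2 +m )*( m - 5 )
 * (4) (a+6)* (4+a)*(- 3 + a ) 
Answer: 1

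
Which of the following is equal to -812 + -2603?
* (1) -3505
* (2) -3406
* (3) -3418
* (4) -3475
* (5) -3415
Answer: 5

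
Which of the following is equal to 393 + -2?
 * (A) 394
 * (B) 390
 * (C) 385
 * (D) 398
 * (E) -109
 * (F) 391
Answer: F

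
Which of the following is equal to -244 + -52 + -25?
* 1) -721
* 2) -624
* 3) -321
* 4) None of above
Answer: 3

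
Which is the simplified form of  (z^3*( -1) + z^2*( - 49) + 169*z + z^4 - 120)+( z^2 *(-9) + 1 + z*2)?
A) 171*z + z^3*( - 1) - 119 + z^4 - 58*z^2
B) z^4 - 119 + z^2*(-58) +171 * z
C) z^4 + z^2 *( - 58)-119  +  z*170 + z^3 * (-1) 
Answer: A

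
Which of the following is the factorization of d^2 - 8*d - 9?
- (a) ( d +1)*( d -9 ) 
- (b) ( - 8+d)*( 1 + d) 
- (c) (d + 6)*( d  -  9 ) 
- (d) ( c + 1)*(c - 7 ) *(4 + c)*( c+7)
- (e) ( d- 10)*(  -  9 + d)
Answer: a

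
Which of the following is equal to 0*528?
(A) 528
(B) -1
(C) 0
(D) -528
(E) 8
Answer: C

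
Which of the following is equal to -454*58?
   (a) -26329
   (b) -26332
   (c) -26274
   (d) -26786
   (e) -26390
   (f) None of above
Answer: b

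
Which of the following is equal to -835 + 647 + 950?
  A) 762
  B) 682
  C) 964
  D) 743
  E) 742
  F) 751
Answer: A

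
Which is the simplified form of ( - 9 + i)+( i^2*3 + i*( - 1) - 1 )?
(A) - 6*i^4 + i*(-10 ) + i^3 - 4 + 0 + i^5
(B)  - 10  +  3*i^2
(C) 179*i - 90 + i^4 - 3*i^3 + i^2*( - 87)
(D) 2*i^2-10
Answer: B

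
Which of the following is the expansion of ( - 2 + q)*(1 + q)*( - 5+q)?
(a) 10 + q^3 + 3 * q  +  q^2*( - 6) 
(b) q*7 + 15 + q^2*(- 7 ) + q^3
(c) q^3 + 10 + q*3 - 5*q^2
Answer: a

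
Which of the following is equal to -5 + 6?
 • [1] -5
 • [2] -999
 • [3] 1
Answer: 3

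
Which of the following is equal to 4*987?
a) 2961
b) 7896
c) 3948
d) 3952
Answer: c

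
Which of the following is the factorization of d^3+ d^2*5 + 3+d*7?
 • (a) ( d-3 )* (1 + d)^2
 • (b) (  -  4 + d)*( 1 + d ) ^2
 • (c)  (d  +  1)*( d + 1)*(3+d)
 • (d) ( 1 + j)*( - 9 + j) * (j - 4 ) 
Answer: c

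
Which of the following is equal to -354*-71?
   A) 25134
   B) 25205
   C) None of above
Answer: A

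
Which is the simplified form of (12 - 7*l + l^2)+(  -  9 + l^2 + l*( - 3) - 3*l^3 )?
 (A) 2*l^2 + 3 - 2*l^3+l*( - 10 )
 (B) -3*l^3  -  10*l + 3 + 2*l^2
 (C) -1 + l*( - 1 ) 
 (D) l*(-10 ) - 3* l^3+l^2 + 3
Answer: B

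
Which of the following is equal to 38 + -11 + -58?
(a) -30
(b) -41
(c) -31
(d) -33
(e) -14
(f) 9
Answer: c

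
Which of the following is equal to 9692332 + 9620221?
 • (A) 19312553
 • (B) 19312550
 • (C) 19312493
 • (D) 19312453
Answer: A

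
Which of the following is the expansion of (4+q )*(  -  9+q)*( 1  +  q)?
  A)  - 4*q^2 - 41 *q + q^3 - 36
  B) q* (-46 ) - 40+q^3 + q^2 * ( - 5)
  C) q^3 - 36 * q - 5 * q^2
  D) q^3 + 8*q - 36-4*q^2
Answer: A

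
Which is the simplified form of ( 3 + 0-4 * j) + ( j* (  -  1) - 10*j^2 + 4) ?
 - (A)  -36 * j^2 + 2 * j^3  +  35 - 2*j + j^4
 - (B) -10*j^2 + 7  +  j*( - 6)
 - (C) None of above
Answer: C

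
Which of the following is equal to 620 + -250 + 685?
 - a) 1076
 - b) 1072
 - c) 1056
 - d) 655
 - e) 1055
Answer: e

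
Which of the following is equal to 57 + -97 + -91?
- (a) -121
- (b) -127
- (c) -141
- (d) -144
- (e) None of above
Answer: e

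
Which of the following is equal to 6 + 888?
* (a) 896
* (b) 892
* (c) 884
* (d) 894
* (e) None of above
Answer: d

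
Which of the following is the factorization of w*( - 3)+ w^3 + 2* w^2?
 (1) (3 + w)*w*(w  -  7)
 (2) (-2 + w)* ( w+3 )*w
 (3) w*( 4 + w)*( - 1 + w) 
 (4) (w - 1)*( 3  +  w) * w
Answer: 4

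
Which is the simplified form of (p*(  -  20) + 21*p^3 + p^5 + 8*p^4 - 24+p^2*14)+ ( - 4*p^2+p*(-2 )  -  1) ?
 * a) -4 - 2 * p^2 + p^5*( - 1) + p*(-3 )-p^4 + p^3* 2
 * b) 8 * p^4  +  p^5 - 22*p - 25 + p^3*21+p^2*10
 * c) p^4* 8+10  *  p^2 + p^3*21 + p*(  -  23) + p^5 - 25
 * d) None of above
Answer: b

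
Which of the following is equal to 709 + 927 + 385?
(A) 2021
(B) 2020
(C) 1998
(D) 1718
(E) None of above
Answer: A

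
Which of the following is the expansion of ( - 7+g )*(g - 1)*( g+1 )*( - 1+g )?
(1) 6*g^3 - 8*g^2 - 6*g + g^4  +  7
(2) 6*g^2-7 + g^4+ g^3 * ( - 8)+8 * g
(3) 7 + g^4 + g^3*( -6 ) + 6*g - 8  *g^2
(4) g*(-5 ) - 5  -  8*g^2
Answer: 2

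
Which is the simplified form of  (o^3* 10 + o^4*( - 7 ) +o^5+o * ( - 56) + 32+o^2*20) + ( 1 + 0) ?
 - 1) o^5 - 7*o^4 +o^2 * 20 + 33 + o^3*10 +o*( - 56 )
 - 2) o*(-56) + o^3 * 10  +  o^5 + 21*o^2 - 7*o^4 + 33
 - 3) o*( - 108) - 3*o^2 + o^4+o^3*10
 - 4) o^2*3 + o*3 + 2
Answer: 1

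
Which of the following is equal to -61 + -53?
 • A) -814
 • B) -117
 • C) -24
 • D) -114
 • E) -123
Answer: D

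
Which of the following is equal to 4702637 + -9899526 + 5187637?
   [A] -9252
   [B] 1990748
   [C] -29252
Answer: A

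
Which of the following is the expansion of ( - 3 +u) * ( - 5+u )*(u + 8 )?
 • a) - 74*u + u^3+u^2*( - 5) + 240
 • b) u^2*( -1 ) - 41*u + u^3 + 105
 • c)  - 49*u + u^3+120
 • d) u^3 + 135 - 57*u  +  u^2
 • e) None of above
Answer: c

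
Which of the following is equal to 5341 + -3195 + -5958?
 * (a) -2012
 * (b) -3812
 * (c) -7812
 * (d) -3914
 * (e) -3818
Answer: b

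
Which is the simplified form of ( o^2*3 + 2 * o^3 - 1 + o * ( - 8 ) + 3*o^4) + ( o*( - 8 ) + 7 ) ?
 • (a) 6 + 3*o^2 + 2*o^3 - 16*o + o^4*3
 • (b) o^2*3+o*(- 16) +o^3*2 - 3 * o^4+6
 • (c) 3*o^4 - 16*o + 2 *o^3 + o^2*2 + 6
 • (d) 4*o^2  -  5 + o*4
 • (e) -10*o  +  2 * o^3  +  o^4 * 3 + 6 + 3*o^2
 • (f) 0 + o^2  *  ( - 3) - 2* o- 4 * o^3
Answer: a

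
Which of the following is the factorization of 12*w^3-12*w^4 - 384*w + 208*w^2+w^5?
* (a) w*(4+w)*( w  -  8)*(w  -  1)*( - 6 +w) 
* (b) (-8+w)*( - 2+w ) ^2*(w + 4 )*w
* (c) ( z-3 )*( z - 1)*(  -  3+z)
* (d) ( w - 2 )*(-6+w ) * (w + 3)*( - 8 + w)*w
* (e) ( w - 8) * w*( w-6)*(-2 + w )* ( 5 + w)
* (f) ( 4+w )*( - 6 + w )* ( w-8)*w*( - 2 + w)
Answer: f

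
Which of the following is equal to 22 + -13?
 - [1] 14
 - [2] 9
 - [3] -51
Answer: 2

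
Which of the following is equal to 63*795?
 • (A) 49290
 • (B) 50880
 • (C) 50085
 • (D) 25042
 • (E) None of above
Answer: C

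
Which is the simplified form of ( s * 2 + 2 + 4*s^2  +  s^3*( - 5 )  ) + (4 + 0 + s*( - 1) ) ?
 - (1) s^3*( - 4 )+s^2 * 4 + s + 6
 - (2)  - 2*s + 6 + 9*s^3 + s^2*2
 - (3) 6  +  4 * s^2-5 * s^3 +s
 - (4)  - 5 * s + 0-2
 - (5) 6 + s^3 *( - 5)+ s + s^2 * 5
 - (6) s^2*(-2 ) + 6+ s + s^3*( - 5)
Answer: 3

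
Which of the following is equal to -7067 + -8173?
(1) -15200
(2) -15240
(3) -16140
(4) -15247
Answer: 2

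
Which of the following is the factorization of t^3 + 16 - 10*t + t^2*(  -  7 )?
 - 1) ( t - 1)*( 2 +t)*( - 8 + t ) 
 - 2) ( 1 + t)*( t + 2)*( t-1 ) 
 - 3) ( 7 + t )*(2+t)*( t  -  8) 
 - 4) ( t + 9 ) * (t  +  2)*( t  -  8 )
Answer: 1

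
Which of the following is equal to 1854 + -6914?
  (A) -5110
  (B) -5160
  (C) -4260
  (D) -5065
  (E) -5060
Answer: E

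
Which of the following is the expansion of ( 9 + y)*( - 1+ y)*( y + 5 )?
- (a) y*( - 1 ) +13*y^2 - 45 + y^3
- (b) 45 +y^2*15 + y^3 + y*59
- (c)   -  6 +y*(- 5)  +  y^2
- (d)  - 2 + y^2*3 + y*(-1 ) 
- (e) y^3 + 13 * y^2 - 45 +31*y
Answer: e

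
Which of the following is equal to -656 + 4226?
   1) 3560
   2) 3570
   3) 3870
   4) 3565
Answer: 2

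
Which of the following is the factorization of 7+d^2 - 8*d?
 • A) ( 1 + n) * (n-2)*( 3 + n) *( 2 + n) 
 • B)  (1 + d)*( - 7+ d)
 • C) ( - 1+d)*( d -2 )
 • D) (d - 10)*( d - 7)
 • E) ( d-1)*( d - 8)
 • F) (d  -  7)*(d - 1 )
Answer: F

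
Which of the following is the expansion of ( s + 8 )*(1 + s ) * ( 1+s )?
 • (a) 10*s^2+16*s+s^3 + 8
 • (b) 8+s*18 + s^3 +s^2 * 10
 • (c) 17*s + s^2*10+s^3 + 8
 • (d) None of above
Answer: c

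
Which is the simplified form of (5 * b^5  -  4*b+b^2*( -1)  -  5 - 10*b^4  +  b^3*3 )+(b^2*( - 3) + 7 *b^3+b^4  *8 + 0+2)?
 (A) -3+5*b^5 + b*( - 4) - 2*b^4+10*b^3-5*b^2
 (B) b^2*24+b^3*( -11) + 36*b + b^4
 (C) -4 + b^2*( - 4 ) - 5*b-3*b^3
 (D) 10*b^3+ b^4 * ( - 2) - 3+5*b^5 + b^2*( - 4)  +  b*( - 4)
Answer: D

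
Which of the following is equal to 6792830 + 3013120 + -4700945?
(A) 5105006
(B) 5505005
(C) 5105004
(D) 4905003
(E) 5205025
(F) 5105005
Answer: F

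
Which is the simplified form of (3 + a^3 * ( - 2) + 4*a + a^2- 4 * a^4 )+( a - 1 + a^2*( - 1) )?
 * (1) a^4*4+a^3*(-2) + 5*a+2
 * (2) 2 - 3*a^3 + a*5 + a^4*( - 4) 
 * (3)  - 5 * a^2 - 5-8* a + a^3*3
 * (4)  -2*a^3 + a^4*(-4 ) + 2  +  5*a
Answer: 4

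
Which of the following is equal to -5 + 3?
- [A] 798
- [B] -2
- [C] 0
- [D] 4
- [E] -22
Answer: B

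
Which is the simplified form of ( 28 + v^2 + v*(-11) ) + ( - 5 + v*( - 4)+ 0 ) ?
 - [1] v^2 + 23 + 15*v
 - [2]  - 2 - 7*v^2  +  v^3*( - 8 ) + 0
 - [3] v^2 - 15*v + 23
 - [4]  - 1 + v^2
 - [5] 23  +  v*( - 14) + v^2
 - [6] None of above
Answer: 3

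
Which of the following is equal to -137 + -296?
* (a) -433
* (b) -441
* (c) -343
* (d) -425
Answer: a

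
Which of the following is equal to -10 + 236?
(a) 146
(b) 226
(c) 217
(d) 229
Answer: b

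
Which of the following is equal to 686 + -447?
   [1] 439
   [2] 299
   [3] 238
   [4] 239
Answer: 4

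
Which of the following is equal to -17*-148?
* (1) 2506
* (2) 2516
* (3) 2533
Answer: 2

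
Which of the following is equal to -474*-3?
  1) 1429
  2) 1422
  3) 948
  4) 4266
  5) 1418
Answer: 2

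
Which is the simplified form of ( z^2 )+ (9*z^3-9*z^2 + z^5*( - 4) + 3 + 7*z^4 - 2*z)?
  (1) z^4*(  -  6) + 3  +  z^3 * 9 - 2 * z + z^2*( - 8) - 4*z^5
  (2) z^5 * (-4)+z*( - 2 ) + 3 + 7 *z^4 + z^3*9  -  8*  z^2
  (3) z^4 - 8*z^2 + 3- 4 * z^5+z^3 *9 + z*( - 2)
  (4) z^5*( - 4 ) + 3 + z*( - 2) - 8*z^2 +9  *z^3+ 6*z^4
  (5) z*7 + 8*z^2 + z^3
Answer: 2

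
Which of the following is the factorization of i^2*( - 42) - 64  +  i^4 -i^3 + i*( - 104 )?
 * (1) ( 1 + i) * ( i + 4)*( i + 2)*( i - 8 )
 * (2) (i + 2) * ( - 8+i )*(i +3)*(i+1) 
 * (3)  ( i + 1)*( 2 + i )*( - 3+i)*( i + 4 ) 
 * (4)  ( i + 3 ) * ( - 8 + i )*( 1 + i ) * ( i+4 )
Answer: 1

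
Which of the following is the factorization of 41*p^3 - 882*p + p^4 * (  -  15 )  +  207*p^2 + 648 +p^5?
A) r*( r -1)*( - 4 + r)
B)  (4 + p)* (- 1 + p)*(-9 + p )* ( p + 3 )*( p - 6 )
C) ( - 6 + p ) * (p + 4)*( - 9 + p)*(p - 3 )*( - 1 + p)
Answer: C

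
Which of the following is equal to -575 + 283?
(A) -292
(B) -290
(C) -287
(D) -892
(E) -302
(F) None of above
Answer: A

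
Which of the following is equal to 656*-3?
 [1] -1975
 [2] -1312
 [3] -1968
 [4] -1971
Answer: 3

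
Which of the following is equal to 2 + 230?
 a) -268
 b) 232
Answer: b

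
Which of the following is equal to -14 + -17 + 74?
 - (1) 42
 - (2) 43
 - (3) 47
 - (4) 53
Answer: 2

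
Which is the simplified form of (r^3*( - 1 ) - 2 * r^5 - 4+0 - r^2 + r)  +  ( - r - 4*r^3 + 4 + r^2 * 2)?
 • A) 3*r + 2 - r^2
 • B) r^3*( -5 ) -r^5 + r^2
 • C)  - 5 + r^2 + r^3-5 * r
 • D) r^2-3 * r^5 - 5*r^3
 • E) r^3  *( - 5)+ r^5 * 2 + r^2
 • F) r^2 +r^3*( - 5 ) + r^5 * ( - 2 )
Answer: F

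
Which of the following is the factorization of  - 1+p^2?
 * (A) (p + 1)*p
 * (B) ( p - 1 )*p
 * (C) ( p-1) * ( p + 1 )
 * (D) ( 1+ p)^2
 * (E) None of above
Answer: C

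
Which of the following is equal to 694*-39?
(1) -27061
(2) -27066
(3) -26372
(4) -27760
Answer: 2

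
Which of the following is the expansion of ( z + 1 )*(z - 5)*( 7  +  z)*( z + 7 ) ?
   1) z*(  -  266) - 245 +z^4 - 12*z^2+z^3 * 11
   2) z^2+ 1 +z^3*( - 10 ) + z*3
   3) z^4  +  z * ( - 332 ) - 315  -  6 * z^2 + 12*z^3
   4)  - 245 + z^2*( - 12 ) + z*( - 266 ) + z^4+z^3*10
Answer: 4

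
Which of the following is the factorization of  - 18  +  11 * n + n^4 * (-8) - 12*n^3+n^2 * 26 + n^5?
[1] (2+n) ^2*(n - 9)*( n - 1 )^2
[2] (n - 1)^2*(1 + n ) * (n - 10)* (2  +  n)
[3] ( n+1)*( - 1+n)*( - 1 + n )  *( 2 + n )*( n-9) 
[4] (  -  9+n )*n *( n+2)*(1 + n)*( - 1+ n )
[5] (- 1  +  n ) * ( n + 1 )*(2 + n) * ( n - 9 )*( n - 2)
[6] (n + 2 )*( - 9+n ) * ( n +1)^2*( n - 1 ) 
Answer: 3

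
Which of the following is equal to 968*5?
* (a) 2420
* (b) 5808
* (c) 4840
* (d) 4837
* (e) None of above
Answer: c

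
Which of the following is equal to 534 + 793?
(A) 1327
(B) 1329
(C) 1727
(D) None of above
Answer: A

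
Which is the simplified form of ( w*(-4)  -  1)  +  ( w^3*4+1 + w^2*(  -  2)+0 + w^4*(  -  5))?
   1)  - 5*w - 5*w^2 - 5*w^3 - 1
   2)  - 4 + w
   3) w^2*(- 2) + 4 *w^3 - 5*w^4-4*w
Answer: 3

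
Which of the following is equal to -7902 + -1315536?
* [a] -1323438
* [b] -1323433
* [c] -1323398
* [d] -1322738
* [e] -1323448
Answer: a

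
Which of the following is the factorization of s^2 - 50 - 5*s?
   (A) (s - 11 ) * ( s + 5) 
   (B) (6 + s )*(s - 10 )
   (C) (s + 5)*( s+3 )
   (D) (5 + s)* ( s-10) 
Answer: D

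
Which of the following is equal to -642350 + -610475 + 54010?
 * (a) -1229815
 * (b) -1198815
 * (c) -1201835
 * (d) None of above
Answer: b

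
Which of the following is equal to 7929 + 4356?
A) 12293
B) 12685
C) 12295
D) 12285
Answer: D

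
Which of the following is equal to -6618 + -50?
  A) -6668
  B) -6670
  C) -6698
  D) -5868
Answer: A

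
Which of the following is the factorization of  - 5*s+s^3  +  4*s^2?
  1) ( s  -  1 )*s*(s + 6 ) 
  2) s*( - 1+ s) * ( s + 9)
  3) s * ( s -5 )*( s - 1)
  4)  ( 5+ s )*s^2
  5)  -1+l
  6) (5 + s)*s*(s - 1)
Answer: 6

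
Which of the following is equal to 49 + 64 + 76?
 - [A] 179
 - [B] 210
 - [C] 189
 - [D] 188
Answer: C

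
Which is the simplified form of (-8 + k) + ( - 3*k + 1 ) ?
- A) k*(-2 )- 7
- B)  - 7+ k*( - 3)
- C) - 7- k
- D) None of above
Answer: A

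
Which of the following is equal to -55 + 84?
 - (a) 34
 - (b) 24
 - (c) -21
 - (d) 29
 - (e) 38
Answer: d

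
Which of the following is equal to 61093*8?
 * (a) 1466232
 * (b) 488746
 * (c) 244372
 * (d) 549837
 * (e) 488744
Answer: e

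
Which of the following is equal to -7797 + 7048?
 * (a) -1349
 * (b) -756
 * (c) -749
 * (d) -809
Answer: c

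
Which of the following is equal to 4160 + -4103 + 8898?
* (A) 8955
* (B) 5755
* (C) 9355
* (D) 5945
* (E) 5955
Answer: A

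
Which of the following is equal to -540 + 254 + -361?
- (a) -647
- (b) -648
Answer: a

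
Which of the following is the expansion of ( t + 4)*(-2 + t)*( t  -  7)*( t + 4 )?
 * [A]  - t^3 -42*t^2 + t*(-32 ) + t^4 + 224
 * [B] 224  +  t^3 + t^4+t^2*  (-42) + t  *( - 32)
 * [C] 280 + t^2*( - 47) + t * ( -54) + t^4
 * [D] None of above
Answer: A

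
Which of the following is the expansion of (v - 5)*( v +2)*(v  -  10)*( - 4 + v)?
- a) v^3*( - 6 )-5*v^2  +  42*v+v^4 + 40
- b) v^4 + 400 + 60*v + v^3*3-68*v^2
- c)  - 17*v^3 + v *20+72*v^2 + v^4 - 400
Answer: c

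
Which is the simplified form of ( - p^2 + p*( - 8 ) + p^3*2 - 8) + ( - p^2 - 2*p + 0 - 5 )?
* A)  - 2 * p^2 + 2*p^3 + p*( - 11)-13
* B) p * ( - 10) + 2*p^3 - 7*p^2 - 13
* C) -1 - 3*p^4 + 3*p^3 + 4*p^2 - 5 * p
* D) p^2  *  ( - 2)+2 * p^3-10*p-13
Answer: D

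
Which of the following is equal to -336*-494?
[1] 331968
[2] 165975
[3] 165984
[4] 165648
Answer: 3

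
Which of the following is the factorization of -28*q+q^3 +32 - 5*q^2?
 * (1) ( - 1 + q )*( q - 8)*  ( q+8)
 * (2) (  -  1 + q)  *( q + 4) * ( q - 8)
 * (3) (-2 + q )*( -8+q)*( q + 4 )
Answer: 2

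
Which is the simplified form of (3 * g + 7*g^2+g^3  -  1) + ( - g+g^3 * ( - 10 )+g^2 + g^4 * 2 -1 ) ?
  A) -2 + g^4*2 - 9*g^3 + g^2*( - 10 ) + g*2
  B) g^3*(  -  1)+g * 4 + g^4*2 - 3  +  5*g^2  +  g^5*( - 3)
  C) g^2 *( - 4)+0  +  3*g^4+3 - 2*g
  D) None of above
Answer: D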